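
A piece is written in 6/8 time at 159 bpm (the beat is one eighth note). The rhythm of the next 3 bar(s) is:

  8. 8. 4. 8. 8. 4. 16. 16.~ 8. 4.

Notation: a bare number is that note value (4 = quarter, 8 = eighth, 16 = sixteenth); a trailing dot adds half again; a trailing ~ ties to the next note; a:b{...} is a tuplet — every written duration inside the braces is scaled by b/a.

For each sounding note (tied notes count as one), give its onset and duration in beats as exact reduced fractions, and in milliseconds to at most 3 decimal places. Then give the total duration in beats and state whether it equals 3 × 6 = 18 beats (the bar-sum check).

1) 0.0ms=0b +566.038ms=3/2b
2) 566.038ms=3/2b +566.038ms=3/2b
3) 1132.075ms=3b +1132.075ms=3b
4) 2264.151ms=6b +566.038ms=3/2b
5) 2830.189ms=15/2b +566.038ms=3/2b
6) 3396.226ms=9b +1132.075ms=3b
7) 4528.302ms=12b +283.019ms=3/4b
8) 4811.321ms=51/4b +849.057ms=9/4b
9) 5660.377ms=15b +1132.075ms=3b
Σ=18b of 18 (159bpm 6/8) — PASS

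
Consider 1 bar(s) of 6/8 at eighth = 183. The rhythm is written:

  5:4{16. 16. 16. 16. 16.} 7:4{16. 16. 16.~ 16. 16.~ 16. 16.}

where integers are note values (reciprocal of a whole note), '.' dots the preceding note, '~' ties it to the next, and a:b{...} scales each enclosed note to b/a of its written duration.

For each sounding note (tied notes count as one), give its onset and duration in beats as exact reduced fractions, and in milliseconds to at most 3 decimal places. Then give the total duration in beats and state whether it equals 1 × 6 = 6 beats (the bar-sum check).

1) 0.0ms=0b +196.721ms=3/5b
2) 196.721ms=3/5b +196.721ms=3/5b
3) 393.443ms=6/5b +196.721ms=3/5b
4) 590.164ms=9/5b +196.721ms=3/5b
5) 786.885ms=12/5b +196.721ms=3/5b
6) 983.607ms=3b +140.515ms=3/7b
7) 1124.122ms=24/7b +140.515ms=3/7b
8) 1264.637ms=27/7b +281.03ms=6/7b
9) 1545.667ms=33/7b +281.03ms=6/7b
10) 1826.698ms=39/7b +140.515ms=3/7b
Σ=6b of 6 (183bpm 6/8) — PASS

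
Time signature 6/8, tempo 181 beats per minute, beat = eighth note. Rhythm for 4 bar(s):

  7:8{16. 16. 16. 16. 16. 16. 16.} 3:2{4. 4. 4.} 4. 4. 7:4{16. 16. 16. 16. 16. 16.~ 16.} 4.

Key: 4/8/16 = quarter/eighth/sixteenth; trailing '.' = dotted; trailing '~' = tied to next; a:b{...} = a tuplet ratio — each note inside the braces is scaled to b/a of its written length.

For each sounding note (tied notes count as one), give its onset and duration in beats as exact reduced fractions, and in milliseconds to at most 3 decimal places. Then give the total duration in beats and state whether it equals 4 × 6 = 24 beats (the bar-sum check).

1) 0.0ms=0b +284.136ms=6/7b
2) 284.136ms=6/7b +284.136ms=6/7b
3) 568.272ms=12/7b +284.136ms=6/7b
4) 852.407ms=18/7b +284.136ms=6/7b
5) 1136.543ms=24/7b +284.136ms=6/7b
6) 1420.679ms=30/7b +284.136ms=6/7b
7) 1704.815ms=36/7b +284.136ms=6/7b
8) 1988.95ms=6b +662.983ms=2b
9) 2651.934ms=8b +662.983ms=2b
10) 3314.917ms=10b +662.983ms=2b
11) 3977.901ms=12b +994.475ms=3b
12) 4972.376ms=15b +994.475ms=3b
13) 5966.851ms=18b +142.068ms=3/7b
14) 6108.919ms=129/7b +142.068ms=3/7b
15) 6250.987ms=132/7b +142.068ms=3/7b
16) 6393.054ms=135/7b +142.068ms=3/7b
17) 6535.122ms=138/7b +142.068ms=3/7b
18) 6677.19ms=141/7b +284.136ms=6/7b
19) 6961.326ms=21b +994.475ms=3b
Σ=24b of 24 (181bpm 6/8) — PASS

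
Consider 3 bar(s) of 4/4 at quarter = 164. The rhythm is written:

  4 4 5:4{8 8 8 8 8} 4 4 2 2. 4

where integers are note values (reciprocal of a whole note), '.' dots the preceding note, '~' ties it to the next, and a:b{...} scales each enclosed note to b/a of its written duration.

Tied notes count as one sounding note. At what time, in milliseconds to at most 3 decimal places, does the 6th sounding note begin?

1. 0.0ms @ 0 + 365.854ms (1)
2. 365.854ms @ 1 + 365.854ms (1)
3. 731.707ms @ 2 + 146.341ms (2/5)
4. 878.049ms @ 12/5 + 146.341ms (2/5)
5. 1024.39ms @ 14/5 + 146.341ms (2/5)
6. 1170.732ms @ 16/5 + 146.341ms (2/5)
7. 1317.073ms @ 18/5 + 146.341ms (2/5)
8. 1463.415ms @ 4 + 365.854ms (1)
9. 1829.268ms @ 5 + 365.854ms (1)
10. 2195.122ms @ 6 + 731.707ms (2)
11. 2926.829ms @ 8 + 1097.561ms (3)
12. 4024.39ms @ 11 + 365.854ms (1)

note 6 onset = 16/5b = 1170.732ms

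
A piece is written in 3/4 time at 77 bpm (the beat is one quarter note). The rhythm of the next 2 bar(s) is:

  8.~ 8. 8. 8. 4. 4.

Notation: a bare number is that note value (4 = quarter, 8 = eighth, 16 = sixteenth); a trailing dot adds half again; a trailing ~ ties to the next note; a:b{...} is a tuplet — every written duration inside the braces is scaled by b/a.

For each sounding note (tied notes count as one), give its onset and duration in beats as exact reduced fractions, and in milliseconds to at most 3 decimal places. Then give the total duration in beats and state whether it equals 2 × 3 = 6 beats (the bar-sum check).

1) 0.0ms=0b +1168.831ms=3/2b
2) 1168.831ms=3/2b +584.416ms=3/4b
3) 1753.247ms=9/4b +584.416ms=3/4b
4) 2337.662ms=3b +1168.831ms=3/2b
5) 3506.494ms=9/2b +1168.831ms=3/2b
Σ=6b of 6 (77bpm 3/4) — PASS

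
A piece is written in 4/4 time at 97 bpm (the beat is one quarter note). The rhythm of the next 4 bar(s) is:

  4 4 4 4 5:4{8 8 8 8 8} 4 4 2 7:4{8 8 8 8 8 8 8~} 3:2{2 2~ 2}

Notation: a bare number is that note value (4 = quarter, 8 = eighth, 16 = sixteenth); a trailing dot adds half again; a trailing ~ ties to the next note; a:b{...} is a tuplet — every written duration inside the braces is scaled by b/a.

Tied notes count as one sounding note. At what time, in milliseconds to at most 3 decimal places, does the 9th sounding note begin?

1. 0.0ms @ 0 + 618.557ms (1)
2. 618.557ms @ 1 + 618.557ms (1)
3. 1237.113ms @ 2 + 618.557ms (1)
4. 1855.67ms @ 3 + 618.557ms (1)
5. 2474.227ms @ 4 + 247.423ms (2/5)
6. 2721.649ms @ 22/5 + 247.423ms (2/5)
7. 2969.072ms @ 24/5 + 247.423ms (2/5)
8. 3216.495ms @ 26/5 + 247.423ms (2/5)
9. 3463.918ms @ 28/5 + 247.423ms (2/5)
10. 3711.34ms @ 6 + 618.557ms (1)
11. 4329.897ms @ 7 + 618.557ms (1)
12. 4948.454ms @ 8 + 1237.113ms (2)
13. 6185.567ms @ 10 + 176.73ms (2/7)
14. 6362.297ms @ 72/7 + 176.73ms (2/7)
15. 6539.028ms @ 74/7 + 176.73ms (2/7)
16. 6715.758ms @ 76/7 + 176.73ms (2/7)
17. 6892.489ms @ 78/7 + 176.73ms (2/7)
18. 7069.219ms @ 80/7 + 176.73ms (2/7)
19. 7245.95ms @ 82/7 + 1001.473ms (34/21)
20. 8247.423ms @ 40/3 + 1649.485ms (8/3)

note 9 onset = 28/5b = 3463.918ms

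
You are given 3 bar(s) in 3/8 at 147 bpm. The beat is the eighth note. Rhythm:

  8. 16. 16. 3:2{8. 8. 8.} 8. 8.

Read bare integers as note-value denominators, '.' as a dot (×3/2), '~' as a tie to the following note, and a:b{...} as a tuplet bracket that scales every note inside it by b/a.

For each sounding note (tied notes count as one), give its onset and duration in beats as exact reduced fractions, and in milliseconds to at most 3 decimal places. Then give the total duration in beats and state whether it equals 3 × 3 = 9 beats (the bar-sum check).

1) 0.0ms=0b +612.245ms=3/2b
2) 612.245ms=3/2b +306.122ms=3/4b
3) 918.367ms=9/4b +306.122ms=3/4b
4) 1224.49ms=3b +408.163ms=1b
5) 1632.653ms=4b +408.163ms=1b
6) 2040.816ms=5b +408.163ms=1b
7) 2448.98ms=6b +612.245ms=3/2b
8) 3061.224ms=15/2b +612.245ms=3/2b
Σ=9b of 9 (147bpm 3/8) — PASS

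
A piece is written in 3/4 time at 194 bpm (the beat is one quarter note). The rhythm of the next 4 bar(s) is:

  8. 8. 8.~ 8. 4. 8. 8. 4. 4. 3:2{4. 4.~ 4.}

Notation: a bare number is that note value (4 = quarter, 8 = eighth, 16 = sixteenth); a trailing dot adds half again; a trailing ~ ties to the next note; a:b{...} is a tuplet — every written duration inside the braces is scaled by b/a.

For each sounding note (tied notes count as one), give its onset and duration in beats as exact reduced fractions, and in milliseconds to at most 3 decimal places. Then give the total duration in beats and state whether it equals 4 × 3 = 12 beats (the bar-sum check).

1) 0.0ms=0b +231.959ms=3/4b
2) 231.959ms=3/4b +231.959ms=3/4b
3) 463.918ms=3/2b +463.918ms=3/2b
4) 927.835ms=3b +463.918ms=3/2b
5) 1391.753ms=9/2b +231.959ms=3/4b
6) 1623.711ms=21/4b +231.959ms=3/4b
7) 1855.67ms=6b +463.918ms=3/2b
8) 2319.588ms=15/2b +463.918ms=3/2b
9) 2783.505ms=9b +309.278ms=1b
10) 3092.784ms=10b +618.557ms=2b
Σ=12b of 12 (194bpm 3/4) — PASS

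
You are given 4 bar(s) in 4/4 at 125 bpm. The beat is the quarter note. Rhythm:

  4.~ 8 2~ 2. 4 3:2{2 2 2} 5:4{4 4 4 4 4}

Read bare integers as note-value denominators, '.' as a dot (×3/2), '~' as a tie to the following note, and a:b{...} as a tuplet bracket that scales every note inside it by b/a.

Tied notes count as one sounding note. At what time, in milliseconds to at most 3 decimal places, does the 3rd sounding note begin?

1. 0.0ms @ 0 + 960.0ms (2)
2. 960.0ms @ 2 + 2400.0ms (5)
3. 3360.0ms @ 7 + 480.0ms (1)
4. 3840.0ms @ 8 + 640.0ms (4/3)
5. 4480.0ms @ 28/3 + 640.0ms (4/3)
6. 5120.0ms @ 32/3 + 640.0ms (4/3)
7. 5760.0ms @ 12 + 384.0ms (4/5)
8. 6144.0ms @ 64/5 + 384.0ms (4/5)
9. 6528.0ms @ 68/5 + 384.0ms (4/5)
10. 6912.0ms @ 72/5 + 384.0ms (4/5)
11. 7296.0ms @ 76/5 + 384.0ms (4/5)

note 3 onset = 7b = 3360.0ms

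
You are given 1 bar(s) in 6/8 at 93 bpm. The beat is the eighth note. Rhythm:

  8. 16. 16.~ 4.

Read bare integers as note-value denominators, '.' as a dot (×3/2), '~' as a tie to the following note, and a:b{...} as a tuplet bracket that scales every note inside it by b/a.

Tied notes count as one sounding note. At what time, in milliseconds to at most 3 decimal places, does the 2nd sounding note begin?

note 2 onset = 3/2b = 967.742ms

1. 0.0ms @ 0 + 967.742ms (3/2)
2. 967.742ms @ 3/2 + 483.871ms (3/4)
3. 1451.613ms @ 9/4 + 2419.355ms (15/4)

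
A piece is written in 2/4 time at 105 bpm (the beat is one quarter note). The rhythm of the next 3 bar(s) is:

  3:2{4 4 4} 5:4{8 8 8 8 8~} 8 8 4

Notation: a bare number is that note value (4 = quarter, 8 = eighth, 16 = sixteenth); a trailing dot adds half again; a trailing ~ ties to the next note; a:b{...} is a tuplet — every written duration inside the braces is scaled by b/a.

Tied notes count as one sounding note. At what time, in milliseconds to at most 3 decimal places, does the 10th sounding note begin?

note 10 onset = 5b = 2857.143ms

1. 0.0ms @ 0 + 380.952ms (2/3)
2. 380.952ms @ 2/3 + 380.952ms (2/3)
3. 761.905ms @ 4/3 + 380.952ms (2/3)
4. 1142.857ms @ 2 + 228.571ms (2/5)
5. 1371.429ms @ 12/5 + 228.571ms (2/5)
6. 1600.0ms @ 14/5 + 228.571ms (2/5)
7. 1828.571ms @ 16/5 + 228.571ms (2/5)
8. 2057.143ms @ 18/5 + 514.286ms (9/10)
9. 2571.429ms @ 9/2 + 285.714ms (1/2)
10. 2857.143ms @ 5 + 571.429ms (1)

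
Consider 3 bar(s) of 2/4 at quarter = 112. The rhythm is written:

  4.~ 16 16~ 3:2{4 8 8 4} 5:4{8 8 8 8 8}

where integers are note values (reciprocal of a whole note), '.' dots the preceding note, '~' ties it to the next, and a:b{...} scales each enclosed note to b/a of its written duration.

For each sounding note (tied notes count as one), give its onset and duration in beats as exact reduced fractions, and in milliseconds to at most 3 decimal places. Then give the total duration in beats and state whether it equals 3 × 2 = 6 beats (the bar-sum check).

1) 0.0ms=0b +937.5ms=7/4b
2) 937.5ms=7/4b +491.071ms=11/12b
3) 1428.571ms=8/3b +178.571ms=1/3b
4) 1607.143ms=3b +178.571ms=1/3b
5) 1785.714ms=10/3b +357.143ms=2/3b
6) 2142.857ms=4b +214.286ms=2/5b
7) 2357.143ms=22/5b +214.286ms=2/5b
8) 2571.429ms=24/5b +214.286ms=2/5b
9) 2785.714ms=26/5b +214.286ms=2/5b
10) 3000.0ms=28/5b +214.286ms=2/5b
Σ=6b of 6 (112bpm 2/4) — PASS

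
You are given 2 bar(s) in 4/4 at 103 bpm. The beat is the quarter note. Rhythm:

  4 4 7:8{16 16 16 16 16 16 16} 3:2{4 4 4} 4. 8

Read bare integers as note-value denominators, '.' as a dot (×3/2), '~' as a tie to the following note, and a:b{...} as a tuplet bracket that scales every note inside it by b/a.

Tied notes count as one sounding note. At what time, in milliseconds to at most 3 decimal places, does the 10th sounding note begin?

note 10 onset = 4b = 2330.097ms

1. 0.0ms @ 0 + 582.524ms (1)
2. 582.524ms @ 1 + 582.524ms (1)
3. 1165.049ms @ 2 + 166.436ms (2/7)
4. 1331.484ms @ 16/7 + 166.436ms (2/7)
5. 1497.92ms @ 18/7 + 166.436ms (2/7)
6. 1664.355ms @ 20/7 + 166.436ms (2/7)
7. 1830.791ms @ 22/7 + 166.436ms (2/7)
8. 1997.226ms @ 24/7 + 166.436ms (2/7)
9. 2163.662ms @ 26/7 + 166.436ms (2/7)
10. 2330.097ms @ 4 + 388.35ms (2/3)
11. 2718.447ms @ 14/3 + 388.35ms (2/3)
12. 3106.796ms @ 16/3 + 388.35ms (2/3)
13. 3495.146ms @ 6 + 873.786ms (3/2)
14. 4368.932ms @ 15/2 + 291.262ms (1/2)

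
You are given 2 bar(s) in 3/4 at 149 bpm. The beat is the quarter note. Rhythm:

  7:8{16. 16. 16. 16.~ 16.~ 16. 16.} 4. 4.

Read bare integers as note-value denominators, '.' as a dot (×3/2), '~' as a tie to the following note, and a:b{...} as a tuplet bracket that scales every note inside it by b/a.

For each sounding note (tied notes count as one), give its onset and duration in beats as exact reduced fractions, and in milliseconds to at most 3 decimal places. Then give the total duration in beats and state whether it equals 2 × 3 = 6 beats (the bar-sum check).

1) 0.0ms=0b +172.579ms=3/7b
2) 172.579ms=3/7b +172.579ms=3/7b
3) 345.158ms=6/7b +172.579ms=3/7b
4) 517.737ms=9/7b +517.737ms=9/7b
5) 1035.475ms=18/7b +172.579ms=3/7b
6) 1208.054ms=3b +604.027ms=3/2b
7) 1812.081ms=9/2b +604.027ms=3/2b
Σ=6b of 6 (149bpm 3/4) — PASS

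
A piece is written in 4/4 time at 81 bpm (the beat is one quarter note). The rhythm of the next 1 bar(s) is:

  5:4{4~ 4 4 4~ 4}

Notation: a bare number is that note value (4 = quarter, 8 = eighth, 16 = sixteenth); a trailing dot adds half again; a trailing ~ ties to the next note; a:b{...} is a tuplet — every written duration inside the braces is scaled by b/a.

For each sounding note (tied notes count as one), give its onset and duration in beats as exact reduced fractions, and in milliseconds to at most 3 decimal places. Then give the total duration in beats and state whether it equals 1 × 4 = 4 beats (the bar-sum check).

1) 0.0ms=0b +1185.185ms=8/5b
2) 1185.185ms=8/5b +592.593ms=4/5b
3) 1777.778ms=12/5b +1185.185ms=8/5b
Σ=4b of 4 (81bpm 4/4) — PASS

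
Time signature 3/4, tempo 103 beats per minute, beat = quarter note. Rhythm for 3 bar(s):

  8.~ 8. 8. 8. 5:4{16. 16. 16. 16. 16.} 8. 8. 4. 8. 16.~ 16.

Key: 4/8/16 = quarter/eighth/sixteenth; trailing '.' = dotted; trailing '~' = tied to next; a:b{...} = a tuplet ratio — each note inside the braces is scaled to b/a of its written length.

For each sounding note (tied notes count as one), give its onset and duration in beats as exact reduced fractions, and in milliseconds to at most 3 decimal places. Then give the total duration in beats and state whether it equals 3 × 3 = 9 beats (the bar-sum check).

1) 0.0ms=0b +873.786ms=3/2b
2) 873.786ms=3/2b +436.893ms=3/4b
3) 1310.68ms=9/4b +436.893ms=3/4b
4) 1747.573ms=3b +174.757ms=3/10b
5) 1922.33ms=33/10b +174.757ms=3/10b
6) 2097.087ms=18/5b +174.757ms=3/10b
7) 2271.845ms=39/10b +174.757ms=3/10b
8) 2446.602ms=21/5b +174.757ms=3/10b
9) 2621.359ms=9/2b +436.893ms=3/4b
10) 3058.252ms=21/4b +436.893ms=3/4b
11) 3495.146ms=6b +873.786ms=3/2b
12) 4368.932ms=15/2b +436.893ms=3/4b
13) 4805.825ms=33/4b +436.893ms=3/4b
Σ=9b of 9 (103bpm 3/4) — PASS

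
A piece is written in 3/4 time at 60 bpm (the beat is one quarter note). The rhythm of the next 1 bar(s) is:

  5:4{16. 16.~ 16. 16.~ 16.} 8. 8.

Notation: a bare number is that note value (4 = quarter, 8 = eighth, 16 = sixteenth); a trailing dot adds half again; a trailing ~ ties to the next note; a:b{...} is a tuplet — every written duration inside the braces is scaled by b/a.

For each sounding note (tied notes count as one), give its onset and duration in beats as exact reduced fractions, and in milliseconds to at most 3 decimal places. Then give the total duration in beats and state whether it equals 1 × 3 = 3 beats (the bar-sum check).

1) 0.0ms=0b +300.0ms=3/10b
2) 300.0ms=3/10b +600.0ms=3/5b
3) 900.0ms=9/10b +600.0ms=3/5b
4) 1500.0ms=3/2b +750.0ms=3/4b
5) 2250.0ms=9/4b +750.0ms=3/4b
Σ=3b of 3 (60bpm 3/4) — PASS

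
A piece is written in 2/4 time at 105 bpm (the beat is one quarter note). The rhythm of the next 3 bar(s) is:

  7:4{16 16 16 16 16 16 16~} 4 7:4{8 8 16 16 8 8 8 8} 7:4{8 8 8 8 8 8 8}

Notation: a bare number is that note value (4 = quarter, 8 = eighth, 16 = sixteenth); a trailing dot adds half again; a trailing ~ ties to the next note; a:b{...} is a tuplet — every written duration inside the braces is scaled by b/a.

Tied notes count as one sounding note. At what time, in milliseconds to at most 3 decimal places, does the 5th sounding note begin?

1. 0.0ms @ 0 + 81.633ms (1/7)
2. 81.633ms @ 1/7 + 81.633ms (1/7)
3. 163.265ms @ 2/7 + 81.633ms (1/7)
4. 244.898ms @ 3/7 + 81.633ms (1/7)
5. 326.531ms @ 4/7 + 81.633ms (1/7)
6. 408.163ms @ 5/7 + 81.633ms (1/7)
7. 489.796ms @ 6/7 + 653.061ms (8/7)
8. 1142.857ms @ 2 + 163.265ms (2/7)
9. 1306.122ms @ 16/7 + 163.265ms (2/7)
10. 1469.388ms @ 18/7 + 81.633ms (1/7)
11. 1551.02ms @ 19/7 + 81.633ms (1/7)
12. 1632.653ms @ 20/7 + 163.265ms (2/7)
13. 1795.918ms @ 22/7 + 163.265ms (2/7)
14. 1959.184ms @ 24/7 + 163.265ms (2/7)
15. 2122.449ms @ 26/7 + 163.265ms (2/7)
16. 2285.714ms @ 4 + 163.265ms (2/7)
17. 2448.98ms @ 30/7 + 163.265ms (2/7)
18. 2612.245ms @ 32/7 + 163.265ms (2/7)
19. 2775.51ms @ 34/7 + 163.265ms (2/7)
20. 2938.776ms @ 36/7 + 163.265ms (2/7)
21. 3102.041ms @ 38/7 + 163.265ms (2/7)
22. 3265.306ms @ 40/7 + 163.265ms (2/7)

note 5 onset = 4/7b = 326.531ms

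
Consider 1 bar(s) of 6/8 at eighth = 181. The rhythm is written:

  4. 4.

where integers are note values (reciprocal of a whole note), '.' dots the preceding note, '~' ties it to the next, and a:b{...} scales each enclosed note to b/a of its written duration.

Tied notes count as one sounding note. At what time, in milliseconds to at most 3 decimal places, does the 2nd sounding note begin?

note 2 onset = 3b = 994.475ms

1. 0.0ms @ 0 + 994.475ms (3)
2. 994.475ms @ 3 + 994.475ms (3)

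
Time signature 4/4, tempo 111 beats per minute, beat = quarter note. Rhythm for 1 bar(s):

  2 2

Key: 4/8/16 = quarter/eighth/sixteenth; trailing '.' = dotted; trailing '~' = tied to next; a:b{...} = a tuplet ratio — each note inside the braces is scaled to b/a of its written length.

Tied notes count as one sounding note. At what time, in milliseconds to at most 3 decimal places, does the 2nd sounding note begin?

1. 0.0ms @ 0 + 1081.081ms (2)
2. 1081.081ms @ 2 + 1081.081ms (2)

note 2 onset = 2b = 1081.081ms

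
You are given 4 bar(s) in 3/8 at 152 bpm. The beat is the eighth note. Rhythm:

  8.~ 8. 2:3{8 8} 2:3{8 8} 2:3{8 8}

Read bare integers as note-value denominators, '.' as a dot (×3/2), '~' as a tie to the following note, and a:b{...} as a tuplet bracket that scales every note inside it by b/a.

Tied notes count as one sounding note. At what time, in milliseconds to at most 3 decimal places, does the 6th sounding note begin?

1. 0.0ms @ 0 + 1184.211ms (3)
2. 1184.211ms @ 3 + 592.105ms (3/2)
3. 1776.316ms @ 9/2 + 592.105ms (3/2)
4. 2368.421ms @ 6 + 592.105ms (3/2)
5. 2960.526ms @ 15/2 + 592.105ms (3/2)
6. 3552.632ms @ 9 + 592.105ms (3/2)
7. 4144.737ms @ 21/2 + 592.105ms (3/2)

note 6 onset = 9b = 3552.632ms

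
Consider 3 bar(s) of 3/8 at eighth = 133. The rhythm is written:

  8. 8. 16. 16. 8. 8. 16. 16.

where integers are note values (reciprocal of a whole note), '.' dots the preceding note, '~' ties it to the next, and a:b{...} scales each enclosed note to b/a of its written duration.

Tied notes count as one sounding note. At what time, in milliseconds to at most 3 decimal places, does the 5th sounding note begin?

note 5 onset = 9/2b = 2030.075ms

1. 0.0ms @ 0 + 676.692ms (3/2)
2. 676.692ms @ 3/2 + 676.692ms (3/2)
3. 1353.383ms @ 3 + 338.346ms (3/4)
4. 1691.729ms @ 15/4 + 338.346ms (3/4)
5. 2030.075ms @ 9/2 + 676.692ms (3/2)
6. 2706.767ms @ 6 + 676.692ms (3/2)
7. 3383.459ms @ 15/2 + 338.346ms (3/4)
8. 3721.805ms @ 33/4 + 338.346ms (3/4)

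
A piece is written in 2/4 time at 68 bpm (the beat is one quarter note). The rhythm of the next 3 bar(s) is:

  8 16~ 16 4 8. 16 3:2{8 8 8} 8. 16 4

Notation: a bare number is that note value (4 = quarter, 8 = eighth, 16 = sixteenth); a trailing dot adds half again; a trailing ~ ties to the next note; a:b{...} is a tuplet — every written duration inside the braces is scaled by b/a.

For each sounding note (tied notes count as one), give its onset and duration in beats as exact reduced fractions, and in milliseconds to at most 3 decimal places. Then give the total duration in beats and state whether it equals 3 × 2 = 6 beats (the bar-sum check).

1) 0.0ms=0b +441.176ms=1/2b
2) 441.176ms=1/2b +441.176ms=1/2b
3) 882.353ms=1b +882.353ms=1b
4) 1764.706ms=2b +661.765ms=3/4b
5) 2426.471ms=11/4b +220.588ms=1/4b
6) 2647.059ms=3b +294.118ms=1/3b
7) 2941.176ms=10/3b +294.118ms=1/3b
8) 3235.294ms=11/3b +294.118ms=1/3b
9) 3529.412ms=4b +661.765ms=3/4b
10) 4191.176ms=19/4b +220.588ms=1/4b
11) 4411.765ms=5b +882.353ms=1b
Σ=6b of 6 (68bpm 2/4) — PASS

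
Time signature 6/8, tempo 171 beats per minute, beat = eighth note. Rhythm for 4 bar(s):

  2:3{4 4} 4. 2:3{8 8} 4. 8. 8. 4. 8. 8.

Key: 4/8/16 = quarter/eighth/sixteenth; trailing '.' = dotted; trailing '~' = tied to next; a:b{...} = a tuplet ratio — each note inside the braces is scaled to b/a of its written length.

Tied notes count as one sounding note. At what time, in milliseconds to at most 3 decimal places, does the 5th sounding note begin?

note 5 onset = 21/2b = 3684.211ms

1. 0.0ms @ 0 + 1052.632ms (3)
2. 1052.632ms @ 3 + 1052.632ms (3)
3. 2105.263ms @ 6 + 1052.632ms (3)
4. 3157.895ms @ 9 + 526.316ms (3/2)
5. 3684.211ms @ 21/2 + 526.316ms (3/2)
6. 4210.526ms @ 12 + 1052.632ms (3)
7. 5263.158ms @ 15 + 526.316ms (3/2)
8. 5789.474ms @ 33/2 + 526.316ms (3/2)
9. 6315.789ms @ 18 + 1052.632ms (3)
10. 7368.421ms @ 21 + 526.316ms (3/2)
11. 7894.737ms @ 45/2 + 526.316ms (3/2)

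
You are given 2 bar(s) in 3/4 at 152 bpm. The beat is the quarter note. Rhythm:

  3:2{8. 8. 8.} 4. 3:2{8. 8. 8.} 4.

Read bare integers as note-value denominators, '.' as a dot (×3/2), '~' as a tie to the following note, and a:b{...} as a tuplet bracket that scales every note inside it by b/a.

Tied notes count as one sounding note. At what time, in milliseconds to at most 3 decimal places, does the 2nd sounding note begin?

1. 0.0ms @ 0 + 197.368ms (1/2)
2. 197.368ms @ 1/2 + 197.368ms (1/2)
3. 394.737ms @ 1 + 197.368ms (1/2)
4. 592.105ms @ 3/2 + 592.105ms (3/2)
5. 1184.211ms @ 3 + 197.368ms (1/2)
6. 1381.579ms @ 7/2 + 197.368ms (1/2)
7. 1578.947ms @ 4 + 197.368ms (1/2)
8. 1776.316ms @ 9/2 + 592.105ms (3/2)

note 2 onset = 1/2b = 197.368ms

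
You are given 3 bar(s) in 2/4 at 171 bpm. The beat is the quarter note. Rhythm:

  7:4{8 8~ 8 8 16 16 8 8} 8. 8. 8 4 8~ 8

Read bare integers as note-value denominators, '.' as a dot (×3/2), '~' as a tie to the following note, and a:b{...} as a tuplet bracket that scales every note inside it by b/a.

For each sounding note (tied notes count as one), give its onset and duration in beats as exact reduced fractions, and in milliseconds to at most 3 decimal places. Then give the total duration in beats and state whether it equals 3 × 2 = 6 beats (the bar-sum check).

1) 0.0ms=0b +100.251ms=2/7b
2) 100.251ms=2/7b +200.501ms=4/7b
3) 300.752ms=6/7b +100.251ms=2/7b
4) 401.003ms=8/7b +50.125ms=1/7b
5) 451.128ms=9/7b +50.125ms=1/7b
6) 501.253ms=10/7b +100.251ms=2/7b
7) 601.504ms=12/7b +100.251ms=2/7b
8) 701.754ms=2b +263.158ms=3/4b
9) 964.912ms=11/4b +263.158ms=3/4b
10) 1228.07ms=7/2b +175.439ms=1/2b
11) 1403.509ms=4b +350.877ms=1b
12) 1754.386ms=5b +350.877ms=1b
Σ=6b of 6 (171bpm 2/4) — PASS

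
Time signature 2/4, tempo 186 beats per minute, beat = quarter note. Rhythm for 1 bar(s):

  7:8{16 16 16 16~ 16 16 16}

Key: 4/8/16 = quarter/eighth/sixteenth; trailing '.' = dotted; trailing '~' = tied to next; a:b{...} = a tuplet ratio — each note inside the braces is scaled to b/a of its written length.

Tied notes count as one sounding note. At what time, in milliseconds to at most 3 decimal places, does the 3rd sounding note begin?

note 3 onset = 4/7b = 184.332ms

1. 0.0ms @ 0 + 92.166ms (2/7)
2. 92.166ms @ 2/7 + 92.166ms (2/7)
3. 184.332ms @ 4/7 + 92.166ms (2/7)
4. 276.498ms @ 6/7 + 184.332ms (4/7)
5. 460.829ms @ 10/7 + 92.166ms (2/7)
6. 552.995ms @ 12/7 + 92.166ms (2/7)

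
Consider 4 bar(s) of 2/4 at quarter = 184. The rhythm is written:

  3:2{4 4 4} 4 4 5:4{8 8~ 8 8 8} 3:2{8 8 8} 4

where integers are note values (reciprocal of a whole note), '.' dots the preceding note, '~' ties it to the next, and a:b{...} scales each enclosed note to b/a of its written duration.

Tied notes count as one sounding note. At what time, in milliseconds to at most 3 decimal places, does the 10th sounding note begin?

1. 0.0ms @ 0 + 217.391ms (2/3)
2. 217.391ms @ 2/3 + 217.391ms (2/3)
3. 434.783ms @ 4/3 + 217.391ms (2/3)
4. 652.174ms @ 2 + 326.087ms (1)
5. 978.261ms @ 3 + 326.087ms (1)
6. 1304.348ms @ 4 + 130.435ms (2/5)
7. 1434.783ms @ 22/5 + 260.87ms (4/5)
8. 1695.652ms @ 26/5 + 130.435ms (2/5)
9. 1826.087ms @ 28/5 + 130.435ms (2/5)
10. 1956.522ms @ 6 + 108.696ms (1/3)
11. 2065.217ms @ 19/3 + 108.696ms (1/3)
12. 2173.913ms @ 20/3 + 108.696ms (1/3)
13. 2282.609ms @ 7 + 326.087ms (1)

note 10 onset = 6b = 1956.522ms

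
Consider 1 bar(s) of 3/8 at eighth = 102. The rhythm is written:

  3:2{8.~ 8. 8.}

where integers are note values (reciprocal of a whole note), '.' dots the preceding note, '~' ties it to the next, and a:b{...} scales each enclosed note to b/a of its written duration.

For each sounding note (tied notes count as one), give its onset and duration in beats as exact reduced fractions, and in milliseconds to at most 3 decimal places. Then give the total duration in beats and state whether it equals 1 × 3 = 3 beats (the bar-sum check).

1) 0.0ms=0b +1176.471ms=2b
2) 1176.471ms=2b +588.235ms=1b
Σ=3b of 3 (102bpm 3/8) — PASS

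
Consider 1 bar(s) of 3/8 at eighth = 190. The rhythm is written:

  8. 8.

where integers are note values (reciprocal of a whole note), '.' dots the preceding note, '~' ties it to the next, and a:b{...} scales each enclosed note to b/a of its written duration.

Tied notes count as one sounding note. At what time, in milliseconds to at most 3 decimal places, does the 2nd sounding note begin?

1. 0.0ms @ 0 + 473.684ms (3/2)
2. 473.684ms @ 3/2 + 473.684ms (3/2)

note 2 onset = 3/2b = 473.684ms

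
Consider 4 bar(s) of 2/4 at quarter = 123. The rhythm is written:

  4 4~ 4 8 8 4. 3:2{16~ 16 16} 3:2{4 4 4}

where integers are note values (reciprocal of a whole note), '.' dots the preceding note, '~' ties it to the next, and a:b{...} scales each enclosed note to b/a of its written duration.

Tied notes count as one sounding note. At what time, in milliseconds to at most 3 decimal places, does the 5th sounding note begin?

note 5 onset = 4b = 1951.22ms

1. 0.0ms @ 0 + 487.805ms (1)
2. 487.805ms @ 1 + 975.61ms (2)
3. 1463.415ms @ 3 + 243.902ms (1/2)
4. 1707.317ms @ 7/2 + 243.902ms (1/2)
5. 1951.22ms @ 4 + 731.707ms (3/2)
6. 2682.927ms @ 11/2 + 162.602ms (1/3)
7. 2845.528ms @ 35/6 + 81.301ms (1/6)
8. 2926.829ms @ 6 + 325.203ms (2/3)
9. 3252.033ms @ 20/3 + 325.203ms (2/3)
10. 3577.236ms @ 22/3 + 325.203ms (2/3)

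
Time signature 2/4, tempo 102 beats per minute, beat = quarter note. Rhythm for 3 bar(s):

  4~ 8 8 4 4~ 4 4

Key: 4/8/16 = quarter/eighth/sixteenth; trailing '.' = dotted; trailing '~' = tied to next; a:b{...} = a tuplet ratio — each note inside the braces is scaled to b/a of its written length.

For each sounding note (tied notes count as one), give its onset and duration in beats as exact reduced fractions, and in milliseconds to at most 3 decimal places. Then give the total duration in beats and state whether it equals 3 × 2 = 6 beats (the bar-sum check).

1) 0.0ms=0b +882.353ms=3/2b
2) 882.353ms=3/2b +294.118ms=1/2b
3) 1176.471ms=2b +588.235ms=1b
4) 1764.706ms=3b +1176.471ms=2b
5) 2941.176ms=5b +588.235ms=1b
Σ=6b of 6 (102bpm 2/4) — PASS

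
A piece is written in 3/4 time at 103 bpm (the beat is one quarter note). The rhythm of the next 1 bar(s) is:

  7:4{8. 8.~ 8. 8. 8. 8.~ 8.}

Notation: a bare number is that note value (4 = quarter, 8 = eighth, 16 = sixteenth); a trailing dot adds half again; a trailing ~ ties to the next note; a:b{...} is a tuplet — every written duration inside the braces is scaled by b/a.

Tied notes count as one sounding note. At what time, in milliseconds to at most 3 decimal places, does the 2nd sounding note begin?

1. 0.0ms @ 0 + 249.653ms (3/7)
2. 249.653ms @ 3/7 + 499.307ms (6/7)
3. 748.96ms @ 9/7 + 249.653ms (3/7)
4. 998.613ms @ 12/7 + 249.653ms (3/7)
5. 1248.266ms @ 15/7 + 499.307ms (6/7)

note 2 onset = 3/7b = 249.653ms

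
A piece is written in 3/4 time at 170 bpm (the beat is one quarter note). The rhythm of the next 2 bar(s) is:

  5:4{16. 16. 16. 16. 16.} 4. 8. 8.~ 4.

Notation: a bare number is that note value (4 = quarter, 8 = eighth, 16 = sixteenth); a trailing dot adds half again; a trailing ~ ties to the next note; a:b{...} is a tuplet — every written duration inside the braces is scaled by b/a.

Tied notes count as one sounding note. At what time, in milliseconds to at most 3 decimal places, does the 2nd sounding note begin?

note 2 onset = 3/10b = 105.882ms

1. 0.0ms @ 0 + 105.882ms (3/10)
2. 105.882ms @ 3/10 + 105.882ms (3/10)
3. 211.765ms @ 3/5 + 105.882ms (3/10)
4. 317.647ms @ 9/10 + 105.882ms (3/10)
5. 423.529ms @ 6/5 + 105.882ms (3/10)
6. 529.412ms @ 3/2 + 529.412ms (3/2)
7. 1058.824ms @ 3 + 264.706ms (3/4)
8. 1323.529ms @ 15/4 + 794.118ms (9/4)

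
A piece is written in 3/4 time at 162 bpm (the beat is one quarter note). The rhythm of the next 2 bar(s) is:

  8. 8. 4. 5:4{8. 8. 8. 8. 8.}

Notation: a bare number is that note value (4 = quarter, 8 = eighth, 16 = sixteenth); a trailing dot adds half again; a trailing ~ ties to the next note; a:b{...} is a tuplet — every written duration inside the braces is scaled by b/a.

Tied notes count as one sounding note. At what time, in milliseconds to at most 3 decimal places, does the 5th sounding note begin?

1. 0.0ms @ 0 + 277.778ms (3/4)
2. 277.778ms @ 3/4 + 277.778ms (3/4)
3. 555.556ms @ 3/2 + 555.556ms (3/2)
4. 1111.111ms @ 3 + 222.222ms (3/5)
5. 1333.333ms @ 18/5 + 222.222ms (3/5)
6. 1555.556ms @ 21/5 + 222.222ms (3/5)
7. 1777.778ms @ 24/5 + 222.222ms (3/5)
8. 2000.0ms @ 27/5 + 222.222ms (3/5)

note 5 onset = 18/5b = 1333.333ms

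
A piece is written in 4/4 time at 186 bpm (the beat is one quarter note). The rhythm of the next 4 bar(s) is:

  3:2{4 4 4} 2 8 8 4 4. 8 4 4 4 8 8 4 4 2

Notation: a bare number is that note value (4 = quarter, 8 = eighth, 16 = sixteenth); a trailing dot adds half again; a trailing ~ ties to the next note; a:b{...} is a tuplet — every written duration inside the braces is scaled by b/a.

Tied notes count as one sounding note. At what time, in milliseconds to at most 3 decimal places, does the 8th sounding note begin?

1. 0.0ms @ 0 + 215.054ms (2/3)
2. 215.054ms @ 2/3 + 215.054ms (2/3)
3. 430.108ms @ 4/3 + 215.054ms (2/3)
4. 645.161ms @ 2 + 645.161ms (2)
5. 1290.323ms @ 4 + 161.29ms (1/2)
6. 1451.613ms @ 9/2 + 161.29ms (1/2)
7. 1612.903ms @ 5 + 322.581ms (1)
8. 1935.484ms @ 6 + 483.871ms (3/2)
9. 2419.355ms @ 15/2 + 161.29ms (1/2)
10. 2580.645ms @ 8 + 322.581ms (1)
11. 2903.226ms @ 9 + 322.581ms (1)
12. 3225.806ms @ 10 + 322.581ms (1)
13. 3548.387ms @ 11 + 161.29ms (1/2)
14. 3709.677ms @ 23/2 + 161.29ms (1/2)
15. 3870.968ms @ 12 + 322.581ms (1)
16. 4193.548ms @ 13 + 322.581ms (1)
17. 4516.129ms @ 14 + 645.161ms (2)

note 8 onset = 6b = 1935.484ms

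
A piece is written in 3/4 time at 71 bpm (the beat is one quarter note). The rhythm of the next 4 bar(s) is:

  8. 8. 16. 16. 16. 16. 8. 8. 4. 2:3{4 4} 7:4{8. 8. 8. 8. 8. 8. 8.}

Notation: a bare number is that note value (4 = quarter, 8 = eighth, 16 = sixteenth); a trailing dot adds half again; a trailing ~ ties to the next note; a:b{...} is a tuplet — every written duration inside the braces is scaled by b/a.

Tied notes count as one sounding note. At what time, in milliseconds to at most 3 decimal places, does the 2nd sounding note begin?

note 2 onset = 3/4b = 633.803ms

1. 0.0ms @ 0 + 633.803ms (3/4)
2. 633.803ms @ 3/4 + 633.803ms (3/4)
3. 1267.606ms @ 3/2 + 316.901ms (3/8)
4. 1584.507ms @ 15/8 + 316.901ms (3/8)
5. 1901.408ms @ 9/4 + 316.901ms (3/8)
6. 2218.31ms @ 21/8 + 316.901ms (3/8)
7. 2535.211ms @ 3 + 633.803ms (3/4)
8. 3169.014ms @ 15/4 + 633.803ms (3/4)
9. 3802.817ms @ 9/2 + 1267.606ms (3/2)
10. 5070.423ms @ 6 + 1267.606ms (3/2)
11. 6338.028ms @ 15/2 + 1267.606ms (3/2)
12. 7605.634ms @ 9 + 362.173ms (3/7)
13. 7967.807ms @ 66/7 + 362.173ms (3/7)
14. 8329.98ms @ 69/7 + 362.173ms (3/7)
15. 8692.153ms @ 72/7 + 362.173ms (3/7)
16. 9054.326ms @ 75/7 + 362.173ms (3/7)
17. 9416.499ms @ 78/7 + 362.173ms (3/7)
18. 9778.672ms @ 81/7 + 362.173ms (3/7)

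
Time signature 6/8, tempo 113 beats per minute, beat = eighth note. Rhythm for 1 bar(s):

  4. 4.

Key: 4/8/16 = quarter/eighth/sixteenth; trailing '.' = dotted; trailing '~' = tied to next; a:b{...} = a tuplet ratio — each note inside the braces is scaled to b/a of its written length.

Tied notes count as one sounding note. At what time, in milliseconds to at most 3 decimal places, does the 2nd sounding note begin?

note 2 onset = 3b = 1592.92ms

1. 0.0ms @ 0 + 1592.92ms (3)
2. 1592.92ms @ 3 + 1592.92ms (3)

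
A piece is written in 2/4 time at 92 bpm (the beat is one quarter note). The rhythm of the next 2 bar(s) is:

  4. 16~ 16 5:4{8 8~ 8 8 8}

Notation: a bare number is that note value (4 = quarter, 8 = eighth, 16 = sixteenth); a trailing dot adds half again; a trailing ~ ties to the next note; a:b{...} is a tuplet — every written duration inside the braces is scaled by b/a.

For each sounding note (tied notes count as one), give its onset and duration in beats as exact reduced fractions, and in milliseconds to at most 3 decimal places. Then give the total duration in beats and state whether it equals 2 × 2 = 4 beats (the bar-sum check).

1) 0.0ms=0b +978.261ms=3/2b
2) 978.261ms=3/2b +326.087ms=1/2b
3) 1304.348ms=2b +260.87ms=2/5b
4) 1565.217ms=12/5b +521.739ms=4/5b
5) 2086.957ms=16/5b +260.87ms=2/5b
6) 2347.826ms=18/5b +260.87ms=2/5b
Σ=4b of 4 (92bpm 2/4) — PASS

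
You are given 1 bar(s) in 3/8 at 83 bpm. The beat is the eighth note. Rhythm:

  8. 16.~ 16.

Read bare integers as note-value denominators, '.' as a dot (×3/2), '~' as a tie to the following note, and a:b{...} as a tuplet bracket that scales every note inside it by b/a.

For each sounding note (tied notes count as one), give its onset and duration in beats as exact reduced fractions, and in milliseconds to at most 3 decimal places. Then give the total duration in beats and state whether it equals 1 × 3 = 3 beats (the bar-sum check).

1) 0.0ms=0b +1084.337ms=3/2b
2) 1084.337ms=3/2b +1084.337ms=3/2b
Σ=3b of 3 (83bpm 3/8) — PASS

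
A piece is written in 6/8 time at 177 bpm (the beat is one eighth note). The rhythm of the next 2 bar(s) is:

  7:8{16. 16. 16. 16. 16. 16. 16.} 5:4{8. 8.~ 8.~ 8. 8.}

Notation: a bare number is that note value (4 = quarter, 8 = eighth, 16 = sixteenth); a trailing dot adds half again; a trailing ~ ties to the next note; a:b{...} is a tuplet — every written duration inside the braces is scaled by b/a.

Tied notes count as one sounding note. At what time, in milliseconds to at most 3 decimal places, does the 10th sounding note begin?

note 10 onset = 54/5b = 3661.017ms

1. 0.0ms @ 0 + 290.557ms (6/7)
2. 290.557ms @ 6/7 + 290.557ms (6/7)
3. 581.114ms @ 12/7 + 290.557ms (6/7)
4. 871.671ms @ 18/7 + 290.557ms (6/7)
5. 1162.228ms @ 24/7 + 290.557ms (6/7)
6. 1452.785ms @ 30/7 + 290.557ms (6/7)
7. 1743.341ms @ 36/7 + 290.557ms (6/7)
8. 2033.898ms @ 6 + 406.78ms (6/5)
9. 2440.678ms @ 36/5 + 1220.339ms (18/5)
10. 3661.017ms @ 54/5 + 406.78ms (6/5)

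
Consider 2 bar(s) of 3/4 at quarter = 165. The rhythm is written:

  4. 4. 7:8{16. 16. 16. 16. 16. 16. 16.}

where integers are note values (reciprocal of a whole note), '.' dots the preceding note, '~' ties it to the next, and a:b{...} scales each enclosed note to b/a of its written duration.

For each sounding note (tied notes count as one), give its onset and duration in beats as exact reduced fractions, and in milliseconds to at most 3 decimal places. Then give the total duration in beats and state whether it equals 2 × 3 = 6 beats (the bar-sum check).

1) 0.0ms=0b +545.455ms=3/2b
2) 545.455ms=3/2b +545.455ms=3/2b
3) 1090.909ms=3b +155.844ms=3/7b
4) 1246.753ms=24/7b +155.844ms=3/7b
5) 1402.597ms=27/7b +155.844ms=3/7b
6) 1558.442ms=30/7b +155.844ms=3/7b
7) 1714.286ms=33/7b +155.844ms=3/7b
8) 1870.13ms=36/7b +155.844ms=3/7b
9) 2025.974ms=39/7b +155.844ms=3/7b
Σ=6b of 6 (165bpm 3/4) — PASS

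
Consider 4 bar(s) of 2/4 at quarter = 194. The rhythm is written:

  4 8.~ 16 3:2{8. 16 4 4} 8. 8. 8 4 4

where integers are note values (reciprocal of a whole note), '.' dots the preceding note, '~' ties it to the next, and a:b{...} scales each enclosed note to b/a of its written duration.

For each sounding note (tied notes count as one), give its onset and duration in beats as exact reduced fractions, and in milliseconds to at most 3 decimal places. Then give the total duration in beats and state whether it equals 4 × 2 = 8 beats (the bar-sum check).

1) 0.0ms=0b +309.278ms=1b
2) 309.278ms=1b +309.278ms=1b
3) 618.557ms=2b +154.639ms=1/2b
4) 773.196ms=5/2b +51.546ms=1/6b
5) 824.742ms=8/3b +206.186ms=2/3b
6) 1030.928ms=10/3b +206.186ms=2/3b
7) 1237.113ms=4b +231.959ms=3/4b
8) 1469.072ms=19/4b +231.959ms=3/4b
9) 1701.031ms=11/2b +154.639ms=1/2b
10) 1855.67ms=6b +309.278ms=1b
11) 2164.948ms=7b +309.278ms=1b
Σ=8b of 8 (194bpm 2/4) — PASS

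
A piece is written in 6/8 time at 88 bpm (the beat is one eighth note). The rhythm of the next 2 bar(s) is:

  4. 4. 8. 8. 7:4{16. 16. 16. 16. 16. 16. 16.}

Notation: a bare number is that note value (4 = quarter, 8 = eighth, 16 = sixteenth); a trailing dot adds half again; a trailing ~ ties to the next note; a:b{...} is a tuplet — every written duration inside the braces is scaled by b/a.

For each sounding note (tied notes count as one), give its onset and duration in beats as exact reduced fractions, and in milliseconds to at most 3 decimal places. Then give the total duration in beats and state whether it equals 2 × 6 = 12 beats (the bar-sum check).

1) 0.0ms=0b +2045.455ms=3b
2) 2045.455ms=3b +2045.455ms=3b
3) 4090.909ms=6b +1022.727ms=3/2b
4) 5113.636ms=15/2b +1022.727ms=3/2b
5) 6136.364ms=9b +292.208ms=3/7b
6) 6428.571ms=66/7b +292.208ms=3/7b
7) 6720.779ms=69/7b +292.208ms=3/7b
8) 7012.987ms=72/7b +292.208ms=3/7b
9) 7305.195ms=75/7b +292.208ms=3/7b
10) 7597.403ms=78/7b +292.208ms=3/7b
11) 7889.61ms=81/7b +292.208ms=3/7b
Σ=12b of 12 (88bpm 6/8) — PASS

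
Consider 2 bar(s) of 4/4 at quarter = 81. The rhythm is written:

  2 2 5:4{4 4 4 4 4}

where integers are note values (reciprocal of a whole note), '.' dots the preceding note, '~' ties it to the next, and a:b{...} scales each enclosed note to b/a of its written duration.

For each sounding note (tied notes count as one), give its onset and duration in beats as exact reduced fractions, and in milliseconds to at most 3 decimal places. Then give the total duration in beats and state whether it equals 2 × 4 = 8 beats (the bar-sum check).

1) 0.0ms=0b +1481.481ms=2b
2) 1481.481ms=2b +1481.481ms=2b
3) 2962.963ms=4b +592.593ms=4/5b
4) 3555.556ms=24/5b +592.593ms=4/5b
5) 4148.148ms=28/5b +592.593ms=4/5b
6) 4740.741ms=32/5b +592.593ms=4/5b
7) 5333.333ms=36/5b +592.593ms=4/5b
Σ=8b of 8 (81bpm 4/4) — PASS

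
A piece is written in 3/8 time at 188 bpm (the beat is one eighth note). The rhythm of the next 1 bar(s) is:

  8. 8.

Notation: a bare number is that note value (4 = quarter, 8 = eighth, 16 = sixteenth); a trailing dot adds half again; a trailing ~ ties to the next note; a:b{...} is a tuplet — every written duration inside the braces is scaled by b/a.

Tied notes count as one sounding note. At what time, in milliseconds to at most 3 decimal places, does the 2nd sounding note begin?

1. 0.0ms @ 0 + 478.723ms (3/2)
2. 478.723ms @ 3/2 + 478.723ms (3/2)

note 2 onset = 3/2b = 478.723ms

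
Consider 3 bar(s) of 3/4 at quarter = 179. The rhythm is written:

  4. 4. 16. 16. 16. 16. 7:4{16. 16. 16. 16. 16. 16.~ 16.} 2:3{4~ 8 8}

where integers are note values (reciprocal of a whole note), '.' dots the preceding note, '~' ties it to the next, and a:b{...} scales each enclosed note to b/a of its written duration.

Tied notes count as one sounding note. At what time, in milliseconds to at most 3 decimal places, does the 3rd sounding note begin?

1. 0.0ms @ 0 + 502.793ms (3/2)
2. 502.793ms @ 3/2 + 502.793ms (3/2)
3. 1005.587ms @ 3 + 125.698ms (3/8)
4. 1131.285ms @ 27/8 + 125.698ms (3/8)
5. 1256.983ms @ 15/4 + 125.698ms (3/8)
6. 1382.682ms @ 33/8 + 125.698ms (3/8)
7. 1508.38ms @ 9/2 + 71.828ms (3/14)
8. 1580.208ms @ 33/7 + 71.828ms (3/14)
9. 1652.035ms @ 69/14 + 71.828ms (3/14)
10. 1723.863ms @ 36/7 + 71.828ms (3/14)
11. 1795.69ms @ 75/14 + 71.828ms (3/14)
12. 1867.518ms @ 39/7 + 143.655ms (3/7)
13. 2011.173ms @ 6 + 754.19ms (9/4)
14. 2765.363ms @ 33/4 + 251.397ms (3/4)

note 3 onset = 3b = 1005.587ms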